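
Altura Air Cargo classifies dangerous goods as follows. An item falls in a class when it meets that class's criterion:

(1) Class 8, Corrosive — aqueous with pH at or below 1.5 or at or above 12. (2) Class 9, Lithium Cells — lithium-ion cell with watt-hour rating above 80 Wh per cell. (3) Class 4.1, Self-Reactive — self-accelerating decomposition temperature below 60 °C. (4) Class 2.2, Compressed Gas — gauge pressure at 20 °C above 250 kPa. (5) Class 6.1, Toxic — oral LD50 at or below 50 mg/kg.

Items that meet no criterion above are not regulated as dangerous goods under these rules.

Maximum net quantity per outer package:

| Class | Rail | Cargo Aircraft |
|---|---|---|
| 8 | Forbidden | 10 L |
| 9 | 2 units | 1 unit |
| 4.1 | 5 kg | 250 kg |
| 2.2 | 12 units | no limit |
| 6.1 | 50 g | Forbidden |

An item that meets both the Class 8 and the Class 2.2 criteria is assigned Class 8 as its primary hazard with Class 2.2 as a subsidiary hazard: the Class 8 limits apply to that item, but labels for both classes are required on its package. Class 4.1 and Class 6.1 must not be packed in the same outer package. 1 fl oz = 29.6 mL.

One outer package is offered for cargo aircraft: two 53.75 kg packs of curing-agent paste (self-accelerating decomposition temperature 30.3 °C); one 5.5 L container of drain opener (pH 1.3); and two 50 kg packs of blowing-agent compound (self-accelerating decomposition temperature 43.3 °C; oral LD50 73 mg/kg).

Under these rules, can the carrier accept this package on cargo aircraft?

With self-accelerating decomposition temperature 30.3 °C (< 60 °C), the curing-agent paste falls in Class 4.1.
Drain opener: pH 1.3 ≤ 1.5 → Class 8 (Corrosive).
Self-accelerating decomposition temperature 43.3 °C meets the Class 4.1 criterion (Self-Reactive), so the blowing-agent compound is Class 4.1.
Class 4.1 net quantity: (two 53.75 kg packs = 107.5 kg) + (two 50 kg packs = 100 kg) = 207.5 kg.
That is within the Class 4.1 cargo aircraft limit of 250 kg.
Class 8 quantity: 5.5 L.
5.5 L is within the cargo aircraft limit of 10 L for Class 8.
The segregation rule (Class 4.1 with Class 6.1) does not apply to Class 4.1 with Class 8.
Every hazard class is within its cargo aircraft limit and no segregation rule is violated.

Yes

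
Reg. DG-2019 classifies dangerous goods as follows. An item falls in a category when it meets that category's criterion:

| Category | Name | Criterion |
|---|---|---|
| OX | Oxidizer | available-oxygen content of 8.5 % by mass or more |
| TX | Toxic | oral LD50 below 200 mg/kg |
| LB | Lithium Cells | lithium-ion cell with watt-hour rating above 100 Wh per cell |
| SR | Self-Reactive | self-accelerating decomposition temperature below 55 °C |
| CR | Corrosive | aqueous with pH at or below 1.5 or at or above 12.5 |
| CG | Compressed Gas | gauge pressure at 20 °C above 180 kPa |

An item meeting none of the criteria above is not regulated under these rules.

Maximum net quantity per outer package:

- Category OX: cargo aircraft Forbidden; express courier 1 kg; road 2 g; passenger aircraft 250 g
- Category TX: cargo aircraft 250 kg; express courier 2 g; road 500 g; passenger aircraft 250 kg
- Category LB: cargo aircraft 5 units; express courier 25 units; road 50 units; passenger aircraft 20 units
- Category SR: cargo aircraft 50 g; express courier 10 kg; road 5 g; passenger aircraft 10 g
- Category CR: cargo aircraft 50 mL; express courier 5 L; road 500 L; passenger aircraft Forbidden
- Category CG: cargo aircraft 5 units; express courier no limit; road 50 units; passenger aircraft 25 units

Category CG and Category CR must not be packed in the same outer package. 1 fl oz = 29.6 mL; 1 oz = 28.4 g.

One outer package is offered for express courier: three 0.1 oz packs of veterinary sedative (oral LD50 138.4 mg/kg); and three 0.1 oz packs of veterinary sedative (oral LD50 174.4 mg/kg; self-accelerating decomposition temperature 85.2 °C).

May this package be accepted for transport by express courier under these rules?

Oral LD50 138.4 mg/kg meets the Category TX criterion (Toxic), so the veterinary sedative is Category TX.
Veterinary sedative: oral LD50 174.4 mg/kg < 200 mg/kg → Category TX (Toxic).
Category TX net quantity: (three 0.1 oz packs = 8.52 g) + (three 0.1 oz packs = 8.52 g) = 17.04 g.
17.04 g > 2 g (express courier limit, Category TX) — over the limit.

No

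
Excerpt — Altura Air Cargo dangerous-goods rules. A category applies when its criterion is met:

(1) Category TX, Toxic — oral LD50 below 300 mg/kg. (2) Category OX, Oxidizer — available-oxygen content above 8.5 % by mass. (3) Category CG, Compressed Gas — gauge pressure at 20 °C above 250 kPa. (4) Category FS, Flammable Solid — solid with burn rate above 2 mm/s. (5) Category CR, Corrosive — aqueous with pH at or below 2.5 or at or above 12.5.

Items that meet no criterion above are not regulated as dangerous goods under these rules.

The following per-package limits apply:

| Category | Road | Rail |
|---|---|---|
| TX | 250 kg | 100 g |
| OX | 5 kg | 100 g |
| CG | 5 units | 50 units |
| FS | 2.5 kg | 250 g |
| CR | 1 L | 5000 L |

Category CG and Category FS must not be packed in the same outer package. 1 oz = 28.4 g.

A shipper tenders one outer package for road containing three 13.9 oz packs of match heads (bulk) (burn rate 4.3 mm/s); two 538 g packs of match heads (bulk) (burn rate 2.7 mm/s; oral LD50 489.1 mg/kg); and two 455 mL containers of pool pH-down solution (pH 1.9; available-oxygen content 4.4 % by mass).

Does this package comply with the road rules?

Burn rate 4.3 mm/s meets the Category FS criterion (Flammable Solid), so the match heads (bulk) are Category FS.
Burn rate 2.7 mm/s meets the Category FS criterion (Flammable Solid), so the match heads (bulk) are Category FS.
The pool pH-down solution has pH 1.9, which is ≤ 2.5, so it is Category CR (Corrosive).
Total Category FS: (three 13.9 oz packs = 1184.28 g) + (two 538 g packs = 1.076 kg) = 2260.28 g.
2260.28 g is within the road limit of 2.5 kg for Category FS.
Category CR quantity: two 455 mL containers = 910 mL.
910 mL is within the road limit of 1 L for Category CR.
The segregation rule (Category CG with Category FS) does not apply to Category FS with Category CR.
Every hazard category is within its road limit and no segregation rule is violated.

Yes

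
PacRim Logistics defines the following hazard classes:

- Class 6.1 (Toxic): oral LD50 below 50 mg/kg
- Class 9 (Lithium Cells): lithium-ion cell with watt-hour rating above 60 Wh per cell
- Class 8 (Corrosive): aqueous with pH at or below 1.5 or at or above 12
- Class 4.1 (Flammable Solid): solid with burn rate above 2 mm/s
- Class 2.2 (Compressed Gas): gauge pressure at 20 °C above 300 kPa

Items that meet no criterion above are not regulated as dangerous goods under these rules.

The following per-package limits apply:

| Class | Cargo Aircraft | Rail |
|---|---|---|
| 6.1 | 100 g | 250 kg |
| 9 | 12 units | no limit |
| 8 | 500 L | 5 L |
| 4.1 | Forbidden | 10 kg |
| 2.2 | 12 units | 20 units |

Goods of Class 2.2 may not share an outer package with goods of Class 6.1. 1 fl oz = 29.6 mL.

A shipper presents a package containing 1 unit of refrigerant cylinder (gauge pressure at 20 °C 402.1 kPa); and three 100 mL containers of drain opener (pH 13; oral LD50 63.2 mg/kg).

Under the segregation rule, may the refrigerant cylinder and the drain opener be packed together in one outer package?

Gauge pressure at 20 °C 402.1 kPa meets the Class 2.2 criterion (Compressed Gas), so the refrigerant cylinder is Class 2.2.
pH 13 meets the Class 8 criterion (Corrosive), so the drain opener is Class 8.
No segregation rule bars Class 2.2 with Class 8.

Yes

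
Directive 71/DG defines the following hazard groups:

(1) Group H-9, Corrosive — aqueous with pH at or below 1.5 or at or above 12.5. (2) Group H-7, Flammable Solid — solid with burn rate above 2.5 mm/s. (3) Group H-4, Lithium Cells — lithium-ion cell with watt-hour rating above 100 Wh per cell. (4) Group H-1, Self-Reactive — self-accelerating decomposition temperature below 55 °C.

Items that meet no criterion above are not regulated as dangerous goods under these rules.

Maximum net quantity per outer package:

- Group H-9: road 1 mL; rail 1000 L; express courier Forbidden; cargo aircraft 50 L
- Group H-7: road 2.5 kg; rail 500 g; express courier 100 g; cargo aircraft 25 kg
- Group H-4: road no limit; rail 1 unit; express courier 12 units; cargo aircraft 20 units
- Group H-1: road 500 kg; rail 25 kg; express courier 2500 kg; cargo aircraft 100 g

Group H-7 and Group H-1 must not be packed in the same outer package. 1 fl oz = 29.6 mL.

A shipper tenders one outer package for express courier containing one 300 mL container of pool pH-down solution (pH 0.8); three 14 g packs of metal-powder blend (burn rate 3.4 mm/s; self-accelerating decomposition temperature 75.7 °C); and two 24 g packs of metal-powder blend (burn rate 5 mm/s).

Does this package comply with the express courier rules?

Pool pH-down solution: pH 0.8 ≤ 1.5 → Group H-9 (Corrosive).
The metal-powder blend has burn rate 3.4 mm/s, which is > 2.5 mm/s, so it is Group H-7 (Flammable Solid).
The metal-powder blend has burn rate 5 mm/s, which is > 2.5 mm/s, so it is Group H-7 (Flammable Solid).
Total Group H-7: (three 14 g packs = 42 g) + (two 24 g packs = 48 g) = 90 g.
90 g is within the express courier limit of 100 g for Group H-7.
Group H-9 quantity: 300 mL.
Group H-9 is Forbidden by express courier.
The segregation rule (Group H-7 with Group H-1) does not apply to Group H-7 with Group H-9.

No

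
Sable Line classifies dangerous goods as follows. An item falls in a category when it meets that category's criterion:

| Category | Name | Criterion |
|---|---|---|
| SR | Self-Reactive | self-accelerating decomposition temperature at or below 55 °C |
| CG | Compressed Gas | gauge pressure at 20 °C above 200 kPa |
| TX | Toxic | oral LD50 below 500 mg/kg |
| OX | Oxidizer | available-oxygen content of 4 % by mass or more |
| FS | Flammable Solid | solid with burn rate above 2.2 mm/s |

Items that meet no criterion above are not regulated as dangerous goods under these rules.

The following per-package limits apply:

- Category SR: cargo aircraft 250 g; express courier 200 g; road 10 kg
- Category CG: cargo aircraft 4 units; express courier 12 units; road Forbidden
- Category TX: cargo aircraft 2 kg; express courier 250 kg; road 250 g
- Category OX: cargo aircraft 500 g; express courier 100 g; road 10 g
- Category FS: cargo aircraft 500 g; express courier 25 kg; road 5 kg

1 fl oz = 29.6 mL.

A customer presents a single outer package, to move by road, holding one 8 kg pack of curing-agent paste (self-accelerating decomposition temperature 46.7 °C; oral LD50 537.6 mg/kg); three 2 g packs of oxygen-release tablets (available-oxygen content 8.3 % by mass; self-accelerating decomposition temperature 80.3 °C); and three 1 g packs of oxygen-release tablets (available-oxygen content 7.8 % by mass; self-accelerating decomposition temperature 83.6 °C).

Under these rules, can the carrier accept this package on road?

Yes

Self-accelerating decomposition temperature 46.7 °C meets the Category SR criterion (Self-Reactive), so the curing-agent paste is Category SR.
Oxygen-release tablets: available-oxygen content 8.3 % by mass ≥ 4 % by mass → Category OX (Oxidizer).
Oxygen-release tablets: available-oxygen content 7.8 % by mass ≥ 4 % by mass → Category OX (Oxidizer).
Category SR quantity: 8 kg.
That is within the Category SR road limit of 10 kg.
Category OX net quantity: (three 2 g packs = 6 g) + (three 1 g packs = 3 g) = 9 g.
9 g ≤ 10 g (road limit, Category OX) — within limit.
Every hazard category is within its road limit and no segregation rule is violated.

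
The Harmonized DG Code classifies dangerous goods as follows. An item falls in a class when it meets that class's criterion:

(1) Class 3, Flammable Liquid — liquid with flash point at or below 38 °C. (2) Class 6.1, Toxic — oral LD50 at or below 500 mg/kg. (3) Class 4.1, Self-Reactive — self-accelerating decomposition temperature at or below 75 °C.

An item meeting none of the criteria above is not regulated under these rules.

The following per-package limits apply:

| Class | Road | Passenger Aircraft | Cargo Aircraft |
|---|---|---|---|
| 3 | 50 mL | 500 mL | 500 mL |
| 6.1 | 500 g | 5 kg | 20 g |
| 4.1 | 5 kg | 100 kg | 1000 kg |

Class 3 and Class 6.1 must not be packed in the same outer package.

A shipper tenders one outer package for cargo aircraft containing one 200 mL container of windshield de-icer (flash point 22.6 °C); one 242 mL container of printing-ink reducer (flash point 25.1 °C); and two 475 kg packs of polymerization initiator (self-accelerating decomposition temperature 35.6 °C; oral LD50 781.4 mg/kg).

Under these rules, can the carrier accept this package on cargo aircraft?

Yes

Windshield de-icer: flash point 22.6 °C ≤ 38 °C → Class 3 (Flammable Liquid).
Printing-ink reducer: flash point 25.1 °C ≤ 38 °C → Class 3 (Flammable Liquid).
The polymerization initiator has self-accelerating decomposition temperature 35.6 °C, which is ≤ 75 °C, so it is Class 4.1 (Self-Reactive).
Class 3 net quantity: 200 mL + 242 mL = 442 mL.
442 mL is within the cargo aircraft limit of 500 mL for Class 3.
Class 4.1 quantity: two 475 kg packs = 950 kg.
950 kg ≤ 1000 kg (cargo aircraft limit, Class 4.1) — within limit.
The segregation rule (Class 3 with Class 6.1) does not apply to Class 3 with Class 4.1.
Every hazard class is within its cargo aircraft limit and no segregation rule is violated.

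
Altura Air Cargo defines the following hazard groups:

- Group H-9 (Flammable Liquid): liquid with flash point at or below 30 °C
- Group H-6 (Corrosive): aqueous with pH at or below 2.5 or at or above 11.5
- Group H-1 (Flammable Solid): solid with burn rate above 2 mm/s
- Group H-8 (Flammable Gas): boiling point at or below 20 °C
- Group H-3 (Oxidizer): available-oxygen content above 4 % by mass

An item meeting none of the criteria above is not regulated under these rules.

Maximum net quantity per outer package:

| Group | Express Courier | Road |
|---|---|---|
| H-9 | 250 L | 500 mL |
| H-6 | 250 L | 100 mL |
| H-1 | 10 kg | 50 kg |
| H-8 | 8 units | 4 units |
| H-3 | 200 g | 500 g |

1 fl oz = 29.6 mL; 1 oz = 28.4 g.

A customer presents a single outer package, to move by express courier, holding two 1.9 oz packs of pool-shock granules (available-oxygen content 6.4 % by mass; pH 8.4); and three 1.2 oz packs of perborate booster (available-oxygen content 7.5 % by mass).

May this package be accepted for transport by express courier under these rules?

Available-oxygen content 6.4 % by mass meets the Group H-3 criterion (Oxidizer), so the pool-shock granules are Group H-3.
Available-oxygen content 7.5 % by mass meets the Group H-3 criterion (Oxidizer), so the perborate booster is Group H-3.
Total Group H-3: (two 1.9 oz packs = 107.92 g) + (three 1.2 oz packs = 102.24 g) = 210.16 g.
That exceeds the Group H-3 express courier limit of 200 g.

No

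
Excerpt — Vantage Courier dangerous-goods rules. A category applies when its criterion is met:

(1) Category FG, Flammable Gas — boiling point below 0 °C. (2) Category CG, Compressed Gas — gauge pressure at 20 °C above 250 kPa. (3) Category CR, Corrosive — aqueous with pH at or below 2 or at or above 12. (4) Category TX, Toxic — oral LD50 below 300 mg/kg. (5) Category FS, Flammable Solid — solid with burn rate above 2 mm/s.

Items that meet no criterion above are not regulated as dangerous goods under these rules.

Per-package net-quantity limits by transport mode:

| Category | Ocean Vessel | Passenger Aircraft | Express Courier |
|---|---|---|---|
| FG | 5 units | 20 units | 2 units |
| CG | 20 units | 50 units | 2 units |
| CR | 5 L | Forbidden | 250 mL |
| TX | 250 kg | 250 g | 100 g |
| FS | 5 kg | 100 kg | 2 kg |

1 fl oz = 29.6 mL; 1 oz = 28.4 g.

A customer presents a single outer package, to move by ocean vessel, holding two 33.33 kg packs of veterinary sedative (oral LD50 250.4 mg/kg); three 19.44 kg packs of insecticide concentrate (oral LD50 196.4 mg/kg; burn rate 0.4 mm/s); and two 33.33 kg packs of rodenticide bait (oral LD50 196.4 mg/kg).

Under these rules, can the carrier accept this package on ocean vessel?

Oral LD50 250.4 mg/kg meets the Category TX criterion (Toxic), so the veterinary sedative is Category TX.
Insecticide concentrate: oral LD50 196.4 mg/kg < 300 mg/kg → Category TX (Toxic).
Oral LD50 196.4 mg/kg meets the Category TX criterion (Toxic), so the rodenticide bait is Category TX.
Category TX net quantity: (two 33.33 kg packs = 66.66 kg) + (three 19.44 kg packs = 58.32 kg) + (two 33.33 kg packs = 66.66 kg) = 191.64 kg.
191.64 kg ≤ 250 kg (ocean vessel limit, Category TX) — within limit.

Yes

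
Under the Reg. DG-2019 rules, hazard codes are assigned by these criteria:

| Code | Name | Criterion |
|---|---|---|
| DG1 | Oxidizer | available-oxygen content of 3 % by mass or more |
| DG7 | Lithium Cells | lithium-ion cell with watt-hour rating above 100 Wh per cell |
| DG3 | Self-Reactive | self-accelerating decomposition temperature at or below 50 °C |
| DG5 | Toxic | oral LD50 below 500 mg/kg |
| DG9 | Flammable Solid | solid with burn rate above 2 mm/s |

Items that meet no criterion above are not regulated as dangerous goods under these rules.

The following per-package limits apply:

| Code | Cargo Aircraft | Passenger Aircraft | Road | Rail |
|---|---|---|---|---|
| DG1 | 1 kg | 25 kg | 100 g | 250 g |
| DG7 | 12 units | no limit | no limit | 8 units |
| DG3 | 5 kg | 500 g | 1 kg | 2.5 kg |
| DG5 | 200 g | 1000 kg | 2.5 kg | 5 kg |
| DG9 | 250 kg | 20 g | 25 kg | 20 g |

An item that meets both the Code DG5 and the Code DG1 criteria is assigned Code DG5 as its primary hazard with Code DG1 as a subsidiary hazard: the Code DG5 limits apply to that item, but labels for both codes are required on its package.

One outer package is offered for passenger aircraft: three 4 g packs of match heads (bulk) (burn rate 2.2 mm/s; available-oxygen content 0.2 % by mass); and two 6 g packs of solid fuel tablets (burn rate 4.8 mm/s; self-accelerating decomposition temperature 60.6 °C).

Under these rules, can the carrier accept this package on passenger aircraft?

Burn rate 2.2 mm/s meets the Code DG9 criterion (Flammable Solid), so the match heads (bulk) are Code DG9.
Solid fuel tablets: burn rate 4.8 mm/s > 2 mm/s → Code DG9 (Flammable Solid).
Code DG9 net quantity: (three 4 g packs = 12 g) + (two 6 g packs = 12 g) = 24 g.
24 g exceeds the passenger aircraft limit of 20 g for Code DG9.

No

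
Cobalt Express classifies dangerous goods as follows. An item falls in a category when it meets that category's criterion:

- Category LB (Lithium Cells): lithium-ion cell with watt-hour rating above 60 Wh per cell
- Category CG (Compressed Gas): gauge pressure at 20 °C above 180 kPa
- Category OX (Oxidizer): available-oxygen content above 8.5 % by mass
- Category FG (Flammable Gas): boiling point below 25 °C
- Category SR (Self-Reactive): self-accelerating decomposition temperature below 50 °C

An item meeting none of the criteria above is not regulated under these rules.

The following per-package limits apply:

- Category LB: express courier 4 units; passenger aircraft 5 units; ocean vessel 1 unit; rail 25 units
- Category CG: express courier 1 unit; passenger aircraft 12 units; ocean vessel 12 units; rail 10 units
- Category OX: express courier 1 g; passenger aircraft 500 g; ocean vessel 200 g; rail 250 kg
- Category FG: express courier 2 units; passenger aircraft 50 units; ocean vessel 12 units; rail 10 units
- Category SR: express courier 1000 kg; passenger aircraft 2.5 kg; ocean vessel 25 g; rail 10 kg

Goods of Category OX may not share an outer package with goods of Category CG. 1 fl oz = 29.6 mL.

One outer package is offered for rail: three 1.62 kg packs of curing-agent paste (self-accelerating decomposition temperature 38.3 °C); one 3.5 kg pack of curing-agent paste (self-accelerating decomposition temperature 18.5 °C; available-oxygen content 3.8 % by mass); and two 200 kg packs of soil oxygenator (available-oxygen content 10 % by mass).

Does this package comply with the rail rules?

The curing-agent paste has self-accelerating decomposition temperature 38.3 °C, which is < 50 °C, so it is Category SR (Self-Reactive).
Curing-agent paste: self-accelerating decomposition temperature 18.5 °C < 50 °C → Category SR (Self-Reactive).
Available-oxygen content 10 % by mass meets the Category OX criterion (Oxidizer), so the soil oxygenator is Category OX.
Category OX quantity: two 200 kg packs = 400 kg.
That exceeds the Category OX rail limit of 250 kg.
Category SR net quantity: (three 1.62 kg packs = 4.86 kg) + 3.5 kg = 8.36 kg.
8.36 kg ≤ 10 kg (rail limit, Category SR) — within limit.
The segregation rule (Category OX with Category CG) does not apply to Category OX with Category SR.

No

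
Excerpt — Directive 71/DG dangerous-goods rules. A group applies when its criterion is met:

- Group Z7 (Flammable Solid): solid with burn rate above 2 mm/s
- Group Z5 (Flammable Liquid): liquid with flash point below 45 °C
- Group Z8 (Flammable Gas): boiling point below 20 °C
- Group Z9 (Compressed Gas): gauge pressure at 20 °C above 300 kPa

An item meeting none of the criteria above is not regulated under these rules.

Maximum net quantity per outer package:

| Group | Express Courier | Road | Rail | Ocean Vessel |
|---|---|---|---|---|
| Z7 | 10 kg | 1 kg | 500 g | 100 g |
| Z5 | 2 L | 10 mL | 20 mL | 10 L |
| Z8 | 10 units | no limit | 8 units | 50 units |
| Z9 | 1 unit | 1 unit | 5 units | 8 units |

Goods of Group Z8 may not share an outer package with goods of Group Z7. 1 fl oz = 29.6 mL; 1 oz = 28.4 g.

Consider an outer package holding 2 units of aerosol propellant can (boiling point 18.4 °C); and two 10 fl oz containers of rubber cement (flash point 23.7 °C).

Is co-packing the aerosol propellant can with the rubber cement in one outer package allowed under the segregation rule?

Yes

The aerosol propellant can has boiling point 18.4 °C, which is < 20 °C, so it is Group Z8 (Flammable Gas).
With flash point 23.7 °C (< 45 °C), the rubber cement falls in Group Z5.
No segregation rule bars Group Z8 with Group Z5.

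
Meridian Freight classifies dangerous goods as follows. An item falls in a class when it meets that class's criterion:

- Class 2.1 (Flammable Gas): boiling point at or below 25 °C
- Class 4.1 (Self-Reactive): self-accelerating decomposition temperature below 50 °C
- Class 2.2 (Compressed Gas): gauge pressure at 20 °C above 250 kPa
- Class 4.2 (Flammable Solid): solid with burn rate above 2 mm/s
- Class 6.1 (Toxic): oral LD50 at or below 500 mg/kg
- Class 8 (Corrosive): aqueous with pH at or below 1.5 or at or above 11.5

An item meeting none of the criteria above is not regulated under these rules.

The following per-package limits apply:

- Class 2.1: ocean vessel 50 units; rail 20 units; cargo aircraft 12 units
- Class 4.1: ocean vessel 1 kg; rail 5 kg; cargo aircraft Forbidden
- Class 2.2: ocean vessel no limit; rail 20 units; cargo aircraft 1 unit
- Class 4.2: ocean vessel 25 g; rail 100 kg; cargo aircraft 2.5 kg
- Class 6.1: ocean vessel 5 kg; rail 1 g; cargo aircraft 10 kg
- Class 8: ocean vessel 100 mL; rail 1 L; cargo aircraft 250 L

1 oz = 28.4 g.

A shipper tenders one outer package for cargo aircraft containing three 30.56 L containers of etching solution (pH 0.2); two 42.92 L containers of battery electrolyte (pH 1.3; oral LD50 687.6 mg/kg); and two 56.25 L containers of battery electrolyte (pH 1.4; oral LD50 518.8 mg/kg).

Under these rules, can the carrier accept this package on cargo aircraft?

No

With pH 0.2 (≤ 1.5), the etching solution falls in Class 8.
Battery electrolyte: pH 1.3 ≤ 1.5 → Class 8 (Corrosive).
Battery electrolyte: pH 1.4 ≤ 1.5 → Class 8 (Corrosive).
Class 8 net quantity: (three 30.56 L containers = 91.68 L) + (two 42.92 L containers = 85.84 L) + (two 56.25 L containers = 112.5 L) = 290.02 L.
290.02 L exceeds the cargo aircraft limit of 250 L for Class 8.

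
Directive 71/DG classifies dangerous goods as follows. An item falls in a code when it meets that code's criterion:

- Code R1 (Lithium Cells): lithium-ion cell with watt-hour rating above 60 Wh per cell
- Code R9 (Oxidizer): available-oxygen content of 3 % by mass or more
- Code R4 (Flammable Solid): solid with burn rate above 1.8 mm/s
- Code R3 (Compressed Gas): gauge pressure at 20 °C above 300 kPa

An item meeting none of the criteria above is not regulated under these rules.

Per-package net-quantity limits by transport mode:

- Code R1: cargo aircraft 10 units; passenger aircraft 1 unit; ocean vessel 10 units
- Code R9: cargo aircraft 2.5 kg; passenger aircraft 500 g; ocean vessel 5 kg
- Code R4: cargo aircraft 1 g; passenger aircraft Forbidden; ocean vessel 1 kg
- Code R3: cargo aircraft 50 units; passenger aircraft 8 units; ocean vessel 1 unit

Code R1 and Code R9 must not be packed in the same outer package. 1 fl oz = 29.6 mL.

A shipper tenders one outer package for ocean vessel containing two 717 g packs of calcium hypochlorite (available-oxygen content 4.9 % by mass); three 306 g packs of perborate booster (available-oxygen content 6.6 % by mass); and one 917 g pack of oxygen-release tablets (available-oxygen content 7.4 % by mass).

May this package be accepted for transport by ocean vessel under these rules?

With available-oxygen content 4.9 % by mass (≥ 3 % by mass), the calcium hypochlorite falls in Code R9.
The perborate booster has available-oxygen content 6.6 % by mass, which is ≥ 3 % by mass, so it is Code R9 (Oxidizer).
Oxygen-release tablets: available-oxygen content 7.4 % by mass ≥ 3 % by mass → Code R9 (Oxidizer).
Total Code R9: (two 717 g packs = 1.434 kg) + (three 306 g packs = 918 g) + 917 g = 3.269 kg.
That is within the Code R9 ocean vessel limit of 5 kg.

Yes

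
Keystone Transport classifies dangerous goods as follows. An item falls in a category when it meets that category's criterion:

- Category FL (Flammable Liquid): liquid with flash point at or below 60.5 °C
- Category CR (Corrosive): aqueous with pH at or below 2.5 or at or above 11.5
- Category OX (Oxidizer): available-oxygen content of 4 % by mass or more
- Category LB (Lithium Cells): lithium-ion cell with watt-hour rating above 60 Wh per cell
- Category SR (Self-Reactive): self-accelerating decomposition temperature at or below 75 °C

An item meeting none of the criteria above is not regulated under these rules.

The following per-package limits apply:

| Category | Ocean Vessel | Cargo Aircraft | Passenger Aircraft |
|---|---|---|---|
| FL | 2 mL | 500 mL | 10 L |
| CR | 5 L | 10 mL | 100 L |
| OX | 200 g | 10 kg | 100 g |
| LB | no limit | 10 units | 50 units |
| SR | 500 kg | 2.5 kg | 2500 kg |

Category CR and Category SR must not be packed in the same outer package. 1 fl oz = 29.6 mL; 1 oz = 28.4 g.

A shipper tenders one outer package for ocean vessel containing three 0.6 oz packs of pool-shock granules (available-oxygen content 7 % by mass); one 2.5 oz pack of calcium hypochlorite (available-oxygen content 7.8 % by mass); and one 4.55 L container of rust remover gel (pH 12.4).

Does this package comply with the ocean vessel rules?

Pool-shock granules: available-oxygen content 7 % by mass ≥ 4 % by mass → Category OX (Oxidizer).
Available-oxygen content 7.8 % by mass meets the Category OX criterion (Oxidizer), so the calcium hypochlorite is Category OX.
With pH 12.4 (≥ 11.5), the rust remover gel falls in Category CR.
Category CR quantity: 4.55 L.
That is within the Category CR ocean vessel limit of 5 L.
Total Category OX: (three 0.6 oz packs = 51.12 g) + (one 2.5 oz pack = 71 g) = 122.12 g.
That is within the Category OX ocean vessel limit of 200 g.
The segregation rule (Category CR with Category SR) does not apply to Category CR with Category OX.
Every hazard category is within its ocean vessel limit and no segregation rule is violated.

Yes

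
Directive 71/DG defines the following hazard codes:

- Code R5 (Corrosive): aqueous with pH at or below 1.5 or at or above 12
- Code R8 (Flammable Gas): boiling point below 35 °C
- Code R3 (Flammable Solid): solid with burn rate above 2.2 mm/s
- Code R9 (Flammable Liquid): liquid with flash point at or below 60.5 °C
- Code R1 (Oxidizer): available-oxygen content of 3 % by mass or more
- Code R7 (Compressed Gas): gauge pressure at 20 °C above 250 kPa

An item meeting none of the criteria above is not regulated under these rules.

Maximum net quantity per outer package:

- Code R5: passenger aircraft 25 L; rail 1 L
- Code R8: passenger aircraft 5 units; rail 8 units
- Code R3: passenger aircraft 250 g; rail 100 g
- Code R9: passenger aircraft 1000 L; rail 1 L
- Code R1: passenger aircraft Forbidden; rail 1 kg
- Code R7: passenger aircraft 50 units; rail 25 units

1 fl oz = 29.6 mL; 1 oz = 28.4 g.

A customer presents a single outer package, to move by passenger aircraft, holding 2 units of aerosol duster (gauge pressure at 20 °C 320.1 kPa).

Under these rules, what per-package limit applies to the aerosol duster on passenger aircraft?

50 units

With gauge pressure at 20 °C 320.1 kPa (> 250 kPa), the aerosol duster falls in Code R7.
The passenger aircraft limit for Code R7 is 50 units.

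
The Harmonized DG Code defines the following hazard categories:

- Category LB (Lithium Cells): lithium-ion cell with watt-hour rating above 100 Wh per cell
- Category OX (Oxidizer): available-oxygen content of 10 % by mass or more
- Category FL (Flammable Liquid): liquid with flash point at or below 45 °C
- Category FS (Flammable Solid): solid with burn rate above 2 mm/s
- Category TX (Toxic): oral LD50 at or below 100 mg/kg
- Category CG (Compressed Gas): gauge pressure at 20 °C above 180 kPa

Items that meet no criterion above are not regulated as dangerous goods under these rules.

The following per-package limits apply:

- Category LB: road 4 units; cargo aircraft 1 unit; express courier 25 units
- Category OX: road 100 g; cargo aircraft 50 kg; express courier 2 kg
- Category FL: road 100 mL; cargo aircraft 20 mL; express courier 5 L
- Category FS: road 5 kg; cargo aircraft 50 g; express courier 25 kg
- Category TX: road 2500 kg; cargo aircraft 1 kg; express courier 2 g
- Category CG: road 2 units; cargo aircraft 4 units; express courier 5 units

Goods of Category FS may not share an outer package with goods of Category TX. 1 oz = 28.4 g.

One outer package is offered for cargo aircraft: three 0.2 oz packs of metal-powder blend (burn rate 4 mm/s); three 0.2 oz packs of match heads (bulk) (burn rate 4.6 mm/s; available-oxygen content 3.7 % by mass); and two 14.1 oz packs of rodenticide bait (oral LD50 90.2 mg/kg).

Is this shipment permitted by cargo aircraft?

No

Metal-powder blend: burn rate 4 mm/s > 2 mm/s → Category FS (Flammable Solid).
Match heads (bulk): burn rate 4.6 mm/s > 2 mm/s → Category FS (Flammable Solid).
Oral LD50 90.2 mg/kg meets the Category TX criterion (Toxic), so the rodenticide bait is Category TX.
Category FS net quantity: (three 0.2 oz packs = 17.04 g) + (three 0.2 oz packs = 17.04 g) = 34.08 g.
That is within the Category FS cargo aircraft limit of 50 g.
Category TX quantity: two 14.1 oz packs = 800.88 g.
800.88 g is within the cargo aircraft limit of 1 kg for Category TX.
Category FS and Category TX may not share an outer package.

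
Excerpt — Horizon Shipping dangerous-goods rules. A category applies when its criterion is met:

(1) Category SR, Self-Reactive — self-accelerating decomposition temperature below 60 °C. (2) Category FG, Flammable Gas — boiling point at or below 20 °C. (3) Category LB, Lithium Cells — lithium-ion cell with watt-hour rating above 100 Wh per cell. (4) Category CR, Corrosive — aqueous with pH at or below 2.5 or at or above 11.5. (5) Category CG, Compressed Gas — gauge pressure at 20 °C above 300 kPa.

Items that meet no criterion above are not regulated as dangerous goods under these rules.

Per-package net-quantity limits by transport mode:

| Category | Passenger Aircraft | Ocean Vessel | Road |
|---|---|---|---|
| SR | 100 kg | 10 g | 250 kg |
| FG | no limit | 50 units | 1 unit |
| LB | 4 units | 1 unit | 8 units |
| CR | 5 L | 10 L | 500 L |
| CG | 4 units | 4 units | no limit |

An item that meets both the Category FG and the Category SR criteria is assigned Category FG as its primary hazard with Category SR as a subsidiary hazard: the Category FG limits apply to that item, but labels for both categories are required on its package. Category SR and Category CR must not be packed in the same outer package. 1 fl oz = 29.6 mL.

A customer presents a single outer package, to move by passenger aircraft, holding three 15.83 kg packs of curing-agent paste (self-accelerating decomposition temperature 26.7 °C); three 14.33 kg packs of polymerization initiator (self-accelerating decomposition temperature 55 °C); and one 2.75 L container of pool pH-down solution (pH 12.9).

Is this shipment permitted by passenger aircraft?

With self-accelerating decomposition temperature 26.7 °C (< 60 °C), the curing-agent paste falls in Category SR.
The polymerization initiator has self-accelerating decomposition temperature 55 °C, which is < 60 °C, so it is Category SR (Self-Reactive).
With pH 12.9 (≥ 11.5), the pool pH-down solution falls in Category CR.
Total Category SR: (three 15.83 kg packs = 47.49 kg) + (three 14.33 kg packs = 42.99 kg) = 90.48 kg.
That is within the Category SR passenger aircraft limit of 100 kg.
Category CR quantity: 2.75 L.
2.75 L ≤ 5 L (passenger aircraft limit, Category CR) — within limit.
Category SR and Category CR may not share an outer package.

No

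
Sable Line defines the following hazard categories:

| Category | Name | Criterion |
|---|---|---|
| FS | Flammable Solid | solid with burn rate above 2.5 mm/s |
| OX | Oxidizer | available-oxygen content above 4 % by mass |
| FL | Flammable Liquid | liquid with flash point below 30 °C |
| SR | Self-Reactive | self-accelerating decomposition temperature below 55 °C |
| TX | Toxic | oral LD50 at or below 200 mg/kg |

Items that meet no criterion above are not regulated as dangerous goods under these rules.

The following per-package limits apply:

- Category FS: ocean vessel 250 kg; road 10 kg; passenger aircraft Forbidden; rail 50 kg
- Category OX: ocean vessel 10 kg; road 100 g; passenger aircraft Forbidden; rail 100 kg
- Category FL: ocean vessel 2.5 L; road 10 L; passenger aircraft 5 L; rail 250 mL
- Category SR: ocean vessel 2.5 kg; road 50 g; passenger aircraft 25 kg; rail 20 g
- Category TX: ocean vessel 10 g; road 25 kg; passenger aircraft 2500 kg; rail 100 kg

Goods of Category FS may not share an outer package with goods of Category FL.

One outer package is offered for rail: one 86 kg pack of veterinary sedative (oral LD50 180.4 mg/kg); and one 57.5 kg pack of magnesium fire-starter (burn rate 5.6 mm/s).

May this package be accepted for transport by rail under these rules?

Oral LD50 180.4 mg/kg meets the Category TX criterion (Toxic), so the veterinary sedative is Category TX.
Magnesium fire-starter: burn rate 5.6 mm/s > 2.5 mm/s → Category FS (Flammable Solid).
Category TX quantity: 86 kg.
That is within the Category TX rail limit of 100 kg.
Category FS quantity: 57.5 kg.
That exceeds the Category FS rail limit of 50 kg.
The segregation rule (Category FS with Category FL) does not apply to Category TX with Category FS.

No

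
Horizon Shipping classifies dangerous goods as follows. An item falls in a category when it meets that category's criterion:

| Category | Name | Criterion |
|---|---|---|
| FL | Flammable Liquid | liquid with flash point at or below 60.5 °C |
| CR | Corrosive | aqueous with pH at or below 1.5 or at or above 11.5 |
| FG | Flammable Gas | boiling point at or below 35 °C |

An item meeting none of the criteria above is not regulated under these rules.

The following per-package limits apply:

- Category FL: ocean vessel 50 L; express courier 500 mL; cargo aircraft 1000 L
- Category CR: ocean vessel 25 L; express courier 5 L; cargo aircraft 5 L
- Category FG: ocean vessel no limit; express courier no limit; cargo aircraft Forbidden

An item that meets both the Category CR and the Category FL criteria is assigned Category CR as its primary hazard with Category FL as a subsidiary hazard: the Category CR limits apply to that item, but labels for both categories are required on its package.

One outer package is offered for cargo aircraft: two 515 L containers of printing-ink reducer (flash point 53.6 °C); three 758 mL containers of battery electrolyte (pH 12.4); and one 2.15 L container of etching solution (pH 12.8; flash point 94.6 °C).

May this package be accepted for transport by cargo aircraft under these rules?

No

Flash point 53.6 °C meets the Category FL criterion (Flammable Liquid), so the printing-ink reducer is Category FL.
pH 12.4 meets the Category CR criterion (Corrosive), so the battery electrolyte is Category CR.
Etching solution: pH 12.8 ≥ 11.5 → Category CR (Corrosive).
Total Category CR: (three 758 mL containers = 2.274 L) + 2.15 L = 4.424 L.
That is within the Category CR cargo aircraft limit of 5 L.
Category FL quantity: two 515 L containers = 1030 L.
That exceeds the Category FL cargo aircraft limit of 1000 L.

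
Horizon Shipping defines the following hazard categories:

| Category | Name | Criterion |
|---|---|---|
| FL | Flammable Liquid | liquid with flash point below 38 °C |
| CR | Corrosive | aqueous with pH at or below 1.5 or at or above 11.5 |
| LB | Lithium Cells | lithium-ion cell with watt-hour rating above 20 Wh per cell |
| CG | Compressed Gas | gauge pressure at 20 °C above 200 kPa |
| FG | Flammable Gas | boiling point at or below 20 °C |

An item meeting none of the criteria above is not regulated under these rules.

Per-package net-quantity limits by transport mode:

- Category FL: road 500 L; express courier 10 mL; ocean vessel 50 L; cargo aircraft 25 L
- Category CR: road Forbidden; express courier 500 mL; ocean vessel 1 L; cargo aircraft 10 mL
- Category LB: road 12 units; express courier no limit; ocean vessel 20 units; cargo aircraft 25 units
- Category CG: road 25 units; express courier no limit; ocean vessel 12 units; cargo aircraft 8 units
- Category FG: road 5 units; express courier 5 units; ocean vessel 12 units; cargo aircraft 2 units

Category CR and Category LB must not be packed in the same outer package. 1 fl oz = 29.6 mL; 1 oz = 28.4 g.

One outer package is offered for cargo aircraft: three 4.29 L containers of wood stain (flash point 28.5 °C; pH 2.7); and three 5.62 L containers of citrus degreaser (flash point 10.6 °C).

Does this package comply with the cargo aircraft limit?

No

Flash point 28.5 °C meets the Category FL criterion (Flammable Liquid), so the wood stain is Category FL.
With flash point 10.6 °C (< 38 °C), the citrus degreaser falls in Category FL.
Category FL net quantity: (three 4.29 L containers = 12.87 L) + (three 5.62 L containers = 16.86 L) = 29.73 L.
That exceeds the Category FL cargo aircraft limit of 25 L.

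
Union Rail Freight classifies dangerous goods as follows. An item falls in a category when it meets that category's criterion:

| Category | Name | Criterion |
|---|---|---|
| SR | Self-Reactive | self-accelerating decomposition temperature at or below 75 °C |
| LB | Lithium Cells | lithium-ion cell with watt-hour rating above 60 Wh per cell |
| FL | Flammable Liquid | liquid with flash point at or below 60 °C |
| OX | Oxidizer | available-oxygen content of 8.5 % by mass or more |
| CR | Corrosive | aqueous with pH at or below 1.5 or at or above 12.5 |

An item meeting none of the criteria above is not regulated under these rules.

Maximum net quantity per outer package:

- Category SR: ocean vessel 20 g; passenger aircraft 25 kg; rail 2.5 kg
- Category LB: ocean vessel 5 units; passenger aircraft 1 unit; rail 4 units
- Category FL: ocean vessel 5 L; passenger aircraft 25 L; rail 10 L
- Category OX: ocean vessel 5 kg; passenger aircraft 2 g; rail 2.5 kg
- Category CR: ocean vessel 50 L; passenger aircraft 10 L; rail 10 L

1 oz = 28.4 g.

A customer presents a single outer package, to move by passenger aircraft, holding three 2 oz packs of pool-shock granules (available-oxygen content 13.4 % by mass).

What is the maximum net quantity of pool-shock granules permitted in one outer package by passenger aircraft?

The pool-shock granules have available-oxygen content 13.4 % by mass, which is ≥ 8.5 % by mass, so they are Category OX (Oxidizer).
The passenger aircraft limit for Category OX is 2 g.

2 g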